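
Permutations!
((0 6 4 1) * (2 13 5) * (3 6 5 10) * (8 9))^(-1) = (0 1 4 6 3 10 13 2 5)(8 9)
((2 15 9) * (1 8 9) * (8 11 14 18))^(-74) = ((1 11 14 18 8 9 2 15))^(-74) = (1 2 8 14)(9 18 11 15)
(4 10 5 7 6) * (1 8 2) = (1 8 2)(4 10 5 7 6) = [0, 8, 1, 3, 10, 7, 4, 6, 2, 9, 5]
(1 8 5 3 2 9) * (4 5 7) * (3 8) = (1 3 2 9)(4 5 8 7) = [0, 3, 9, 2, 5, 8, 6, 4, 7, 1]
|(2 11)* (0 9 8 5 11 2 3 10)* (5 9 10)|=6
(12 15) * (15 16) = (12 16 15) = [0, 1, 2, 3, 4, 5, 6, 7, 8, 9, 10, 11, 16, 13, 14, 12, 15]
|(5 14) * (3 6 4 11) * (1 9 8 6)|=|(1 9 8 6 4 11 3)(5 14)|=14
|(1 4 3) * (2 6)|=6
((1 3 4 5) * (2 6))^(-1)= (1 5 4 3)(2 6)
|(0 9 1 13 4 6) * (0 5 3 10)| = |(0 9 1 13 4 6 5 3 10)| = 9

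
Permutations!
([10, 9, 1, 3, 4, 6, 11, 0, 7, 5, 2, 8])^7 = (0 11 9 10 8 5 2 7 6 1)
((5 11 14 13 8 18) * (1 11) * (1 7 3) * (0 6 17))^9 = (18)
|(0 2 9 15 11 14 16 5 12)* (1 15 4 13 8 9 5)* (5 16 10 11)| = |(0 2 16 1 15 5 12)(4 13 8 9)(10 11 14)| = 84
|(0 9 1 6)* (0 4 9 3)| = |(0 3)(1 6 4 9)| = 4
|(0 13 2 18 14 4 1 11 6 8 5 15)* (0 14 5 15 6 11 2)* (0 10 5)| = |(0 13 10 5 6 8 15 14 4 1 2 18)| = 12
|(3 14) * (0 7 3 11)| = 5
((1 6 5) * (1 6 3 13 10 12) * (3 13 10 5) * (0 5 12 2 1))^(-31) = (0 2 5 1 6 13 3 12 10) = ((0 5 6 3 10 2 1 13 12))^(-31)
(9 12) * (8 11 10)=[0, 1, 2, 3, 4, 5, 6, 7, 11, 12, 8, 10, 9]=(8 11 10)(9 12)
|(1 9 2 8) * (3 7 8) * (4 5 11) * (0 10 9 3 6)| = |(0 10 9 2 6)(1 3 7 8)(4 5 11)| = 60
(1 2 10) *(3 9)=(1 2 10)(3 9)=[0, 2, 10, 9, 4, 5, 6, 7, 8, 3, 1]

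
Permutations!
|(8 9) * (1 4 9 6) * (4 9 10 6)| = 6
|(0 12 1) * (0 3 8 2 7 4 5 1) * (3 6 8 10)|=14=|(0 12)(1 6 8 2 7 4 5)(3 10)|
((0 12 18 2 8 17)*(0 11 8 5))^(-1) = ((0 12 18 2 5)(8 17 11))^(-1) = (0 5 2 18 12)(8 11 17)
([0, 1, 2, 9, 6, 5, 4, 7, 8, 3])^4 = [0, 1, 2, 3, 4, 5, 6, 7, 8, 9]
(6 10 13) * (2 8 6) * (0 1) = [1, 0, 8, 3, 4, 5, 10, 7, 6, 9, 13, 11, 12, 2] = (0 1)(2 8 6 10 13)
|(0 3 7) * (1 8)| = |(0 3 7)(1 8)| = 6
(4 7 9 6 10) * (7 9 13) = [0, 1, 2, 3, 9, 5, 10, 13, 8, 6, 4, 11, 12, 7] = (4 9 6 10)(7 13)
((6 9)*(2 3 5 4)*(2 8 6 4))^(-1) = (2 5 3)(4 9 6 8)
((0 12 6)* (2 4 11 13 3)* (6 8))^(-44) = (2 4 11 13 3)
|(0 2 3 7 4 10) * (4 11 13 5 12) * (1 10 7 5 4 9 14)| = 36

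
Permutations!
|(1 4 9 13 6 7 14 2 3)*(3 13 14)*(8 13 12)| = 11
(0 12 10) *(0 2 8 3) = (0 12 10 2 8 3) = [12, 1, 8, 0, 4, 5, 6, 7, 3, 9, 2, 11, 10]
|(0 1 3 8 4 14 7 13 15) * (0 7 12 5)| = 24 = |(0 1 3 8 4 14 12 5)(7 13 15)|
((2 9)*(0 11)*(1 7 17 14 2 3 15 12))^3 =(0 11)(1 14 3)(2 15 7)(9 12 17)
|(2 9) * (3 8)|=|(2 9)(3 8)|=2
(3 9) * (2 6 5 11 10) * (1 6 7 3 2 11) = (1 6 5)(2 7 3 9)(10 11) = [0, 6, 7, 9, 4, 1, 5, 3, 8, 2, 11, 10]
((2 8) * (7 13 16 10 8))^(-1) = (2 8 10 16 13 7)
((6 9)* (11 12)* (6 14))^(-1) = ((6 9 14)(11 12))^(-1) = (6 14 9)(11 12)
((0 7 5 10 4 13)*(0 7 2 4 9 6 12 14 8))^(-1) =((0 2 4 13 7 5 10 9 6 12 14 8))^(-1) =(0 8 14 12 6 9 10 5 7 13 4 2)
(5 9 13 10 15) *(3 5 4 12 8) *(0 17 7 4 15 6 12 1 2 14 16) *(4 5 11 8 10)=(0 17 7 5 9 13 4 1 2 14 16)(3 11 8)(6 12 10)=[17, 2, 14, 11, 1, 9, 12, 5, 3, 13, 6, 8, 10, 4, 16, 15, 0, 7]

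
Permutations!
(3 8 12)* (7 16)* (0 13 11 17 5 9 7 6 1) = [13, 0, 2, 8, 4, 9, 1, 16, 12, 7, 10, 17, 3, 11, 14, 15, 6, 5] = (0 13 11 17 5 9 7 16 6 1)(3 8 12)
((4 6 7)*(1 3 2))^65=(1 2 3)(4 7 6)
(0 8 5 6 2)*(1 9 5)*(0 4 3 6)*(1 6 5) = (0 8 6 2 4 3 5)(1 9) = [8, 9, 4, 5, 3, 0, 2, 7, 6, 1]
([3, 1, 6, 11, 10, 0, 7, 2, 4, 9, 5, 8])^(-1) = (0 5 10 4 8 11 3)(2 7 6)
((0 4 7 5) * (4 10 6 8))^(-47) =((0 10 6 8 4 7 5))^(-47) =(0 6 4 5 10 8 7)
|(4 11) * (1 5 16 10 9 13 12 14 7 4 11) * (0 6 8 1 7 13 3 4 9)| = |(0 6 8 1 5 16 10)(3 4 7 9)(12 14 13)| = 84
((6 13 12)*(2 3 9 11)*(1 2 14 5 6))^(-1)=((1 2 3 9 11 14 5 6 13 12))^(-1)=(1 12 13 6 5 14 11 9 3 2)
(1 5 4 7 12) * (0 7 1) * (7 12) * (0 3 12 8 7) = (0 8 7)(1 5 4)(3 12) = [8, 5, 2, 12, 1, 4, 6, 0, 7, 9, 10, 11, 3]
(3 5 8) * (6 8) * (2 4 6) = (2 4 6 8 3 5) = [0, 1, 4, 5, 6, 2, 8, 7, 3]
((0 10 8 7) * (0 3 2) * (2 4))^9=(0 8 3 2 10 7 4)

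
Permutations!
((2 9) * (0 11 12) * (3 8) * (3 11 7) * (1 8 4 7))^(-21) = (0 12 11 8 1)(2 9)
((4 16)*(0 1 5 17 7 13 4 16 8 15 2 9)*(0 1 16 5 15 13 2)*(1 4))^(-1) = (0 15 1 13 8 4 9 2 7 17 5 16) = ((0 16 5 17 7 2 9 4 8 13 1 15))^(-1)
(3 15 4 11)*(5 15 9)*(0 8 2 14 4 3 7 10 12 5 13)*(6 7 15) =(0 8 2 14 4 11 15 3 9 13)(5 6 7 10 12) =[8, 1, 14, 9, 11, 6, 7, 10, 2, 13, 12, 15, 5, 0, 4, 3]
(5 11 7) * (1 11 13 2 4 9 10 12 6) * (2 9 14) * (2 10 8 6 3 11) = (1 2 4 14 10 12 3 11 7 5 13 9 8 6) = [0, 2, 4, 11, 14, 13, 1, 5, 6, 8, 12, 7, 3, 9, 10]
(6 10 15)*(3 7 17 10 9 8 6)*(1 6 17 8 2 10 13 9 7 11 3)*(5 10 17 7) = (1 6 5 10 15)(2 17 13 9)(3 11)(7 8) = [0, 6, 17, 11, 4, 10, 5, 8, 7, 2, 15, 3, 12, 9, 14, 1, 16, 13]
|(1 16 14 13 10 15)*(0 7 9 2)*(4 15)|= 28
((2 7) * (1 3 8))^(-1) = ((1 3 8)(2 7))^(-1) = (1 8 3)(2 7)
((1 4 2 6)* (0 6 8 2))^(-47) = (0 6 1 4)(2 8)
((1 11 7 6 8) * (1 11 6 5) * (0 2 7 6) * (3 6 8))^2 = (11)(0 7 1 2 5)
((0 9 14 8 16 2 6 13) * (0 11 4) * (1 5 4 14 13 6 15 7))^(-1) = ((0 9 13 11 14 8 16 2 15 7 1 5 4))^(-1) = (0 4 5 1 7 15 2 16 8 14 11 13 9)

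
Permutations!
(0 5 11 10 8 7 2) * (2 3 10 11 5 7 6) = (11)(0 7 3 10 8 6 2) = [7, 1, 0, 10, 4, 5, 2, 3, 6, 9, 8, 11]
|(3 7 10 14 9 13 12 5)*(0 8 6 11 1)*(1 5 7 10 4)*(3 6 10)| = 30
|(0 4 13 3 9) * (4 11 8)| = 7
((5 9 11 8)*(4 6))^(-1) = ((4 6)(5 9 11 8))^(-1) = (4 6)(5 8 11 9)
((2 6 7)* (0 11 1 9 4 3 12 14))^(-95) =((0 11 1 9 4 3 12 14)(2 6 7))^(-95) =(0 11 1 9 4 3 12 14)(2 6 7)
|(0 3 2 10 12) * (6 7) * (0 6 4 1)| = 9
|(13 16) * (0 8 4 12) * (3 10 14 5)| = 4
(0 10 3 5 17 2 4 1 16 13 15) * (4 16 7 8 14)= (0 10 3 5 17 2 16 13 15)(1 7 8 14 4)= [10, 7, 16, 5, 1, 17, 6, 8, 14, 9, 3, 11, 12, 15, 4, 0, 13, 2]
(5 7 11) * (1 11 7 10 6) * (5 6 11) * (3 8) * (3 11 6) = [0, 5, 2, 8, 4, 10, 1, 7, 11, 9, 6, 3] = (1 5 10 6)(3 8 11)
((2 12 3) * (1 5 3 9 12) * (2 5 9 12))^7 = ((12)(1 9 2)(3 5))^7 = (12)(1 9 2)(3 5)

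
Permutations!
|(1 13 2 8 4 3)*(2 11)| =7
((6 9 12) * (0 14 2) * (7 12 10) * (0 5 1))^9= ((0 14 2 5 1)(6 9 10 7 12))^9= (0 1 5 2 14)(6 12 7 10 9)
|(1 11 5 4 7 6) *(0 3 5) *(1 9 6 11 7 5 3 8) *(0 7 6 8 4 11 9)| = 9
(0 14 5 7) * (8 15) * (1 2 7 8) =(0 14 5 8 15 1 2 7) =[14, 2, 7, 3, 4, 8, 6, 0, 15, 9, 10, 11, 12, 13, 5, 1]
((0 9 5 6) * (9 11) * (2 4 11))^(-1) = (0 6 5 9 11 4 2)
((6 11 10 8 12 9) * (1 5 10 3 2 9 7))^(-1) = (1 7 12 8 10 5)(2 3 11 6 9)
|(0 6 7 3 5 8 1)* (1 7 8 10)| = 8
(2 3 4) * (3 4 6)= (2 4)(3 6)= [0, 1, 4, 6, 2, 5, 3]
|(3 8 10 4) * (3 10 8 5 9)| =6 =|(3 5 9)(4 10)|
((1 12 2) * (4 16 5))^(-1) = (1 2 12)(4 5 16)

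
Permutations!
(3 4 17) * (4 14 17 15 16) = (3 14 17)(4 15 16) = [0, 1, 2, 14, 15, 5, 6, 7, 8, 9, 10, 11, 12, 13, 17, 16, 4, 3]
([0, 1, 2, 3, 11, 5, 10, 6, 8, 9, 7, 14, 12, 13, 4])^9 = (14)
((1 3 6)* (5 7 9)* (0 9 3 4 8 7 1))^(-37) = (0 6 3 7 8 4 1 5 9)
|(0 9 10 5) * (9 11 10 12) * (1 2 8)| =|(0 11 10 5)(1 2 8)(9 12)| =12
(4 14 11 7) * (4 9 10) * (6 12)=(4 14 11 7 9 10)(6 12)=[0, 1, 2, 3, 14, 5, 12, 9, 8, 10, 4, 7, 6, 13, 11]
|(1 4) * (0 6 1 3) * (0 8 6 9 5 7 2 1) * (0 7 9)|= |(1 4 3 8 6 7 2)(5 9)|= 14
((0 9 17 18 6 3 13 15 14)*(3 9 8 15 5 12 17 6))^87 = (0 14 15 8)(3 12)(5 18)(6 9)(13 17)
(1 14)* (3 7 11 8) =(1 14)(3 7 11 8) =[0, 14, 2, 7, 4, 5, 6, 11, 3, 9, 10, 8, 12, 13, 1]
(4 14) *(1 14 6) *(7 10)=(1 14 4 6)(7 10)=[0, 14, 2, 3, 6, 5, 1, 10, 8, 9, 7, 11, 12, 13, 4]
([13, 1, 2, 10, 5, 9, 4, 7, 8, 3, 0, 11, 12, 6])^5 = (0 9 6 10 5 13 3 4)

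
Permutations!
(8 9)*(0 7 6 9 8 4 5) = [7, 1, 2, 3, 5, 0, 9, 6, 8, 4] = (0 7 6 9 4 5)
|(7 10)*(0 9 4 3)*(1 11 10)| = |(0 9 4 3)(1 11 10 7)| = 4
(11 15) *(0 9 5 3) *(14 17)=(0 9 5 3)(11 15)(14 17)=[9, 1, 2, 0, 4, 3, 6, 7, 8, 5, 10, 15, 12, 13, 17, 11, 16, 14]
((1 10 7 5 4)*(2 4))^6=(10)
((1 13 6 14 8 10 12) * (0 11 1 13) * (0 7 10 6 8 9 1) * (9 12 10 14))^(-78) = ((0 11)(1 7 14 12 13 8 6 9))^(-78) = (1 14 13 6)(7 12 8 9)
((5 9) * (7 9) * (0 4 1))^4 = ((0 4 1)(5 7 9))^4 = (0 4 1)(5 7 9)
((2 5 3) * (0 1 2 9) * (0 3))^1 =((0 1 2 5)(3 9))^1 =(0 1 2 5)(3 9)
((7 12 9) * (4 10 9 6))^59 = (4 6 12 7 9 10) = ((4 10 9 7 12 6))^59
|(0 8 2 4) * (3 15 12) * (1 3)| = |(0 8 2 4)(1 3 15 12)| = 4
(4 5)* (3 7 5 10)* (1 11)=(1 11)(3 7 5 4 10)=[0, 11, 2, 7, 10, 4, 6, 5, 8, 9, 3, 1]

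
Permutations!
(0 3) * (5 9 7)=[3, 1, 2, 0, 4, 9, 6, 5, 8, 7]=(0 3)(5 9 7)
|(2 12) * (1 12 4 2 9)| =6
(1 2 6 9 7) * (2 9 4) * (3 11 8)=(1 9 7)(2 6 4)(3 11 8)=[0, 9, 6, 11, 2, 5, 4, 1, 3, 7, 10, 8]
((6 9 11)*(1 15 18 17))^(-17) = ((1 15 18 17)(6 9 11))^(-17) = (1 17 18 15)(6 9 11)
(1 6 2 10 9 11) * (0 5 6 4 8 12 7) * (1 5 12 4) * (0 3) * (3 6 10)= (0 12 7 6 2 3)(4 8)(5 10 9 11)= [12, 1, 3, 0, 8, 10, 2, 6, 4, 11, 9, 5, 7]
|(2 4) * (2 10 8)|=4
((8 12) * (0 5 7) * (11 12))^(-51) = ((0 5 7)(8 11 12))^(-51) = (12)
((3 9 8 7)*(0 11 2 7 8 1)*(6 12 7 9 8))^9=(0 1 9 2 11)(3 7 12 6 8)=((0 11 2 9 1)(3 8 6 12 7))^9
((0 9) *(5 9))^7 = (0 5 9) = ((0 5 9))^7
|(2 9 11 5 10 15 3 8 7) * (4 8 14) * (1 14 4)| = |(1 14)(2 9 11 5 10 15 3 4 8 7)| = 10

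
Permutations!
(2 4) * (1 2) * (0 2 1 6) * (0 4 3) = (0 2 3)(4 6) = [2, 1, 3, 0, 6, 5, 4]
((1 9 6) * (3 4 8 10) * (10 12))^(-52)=((1 9 6)(3 4 8 12 10))^(-52)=(1 6 9)(3 12 4 10 8)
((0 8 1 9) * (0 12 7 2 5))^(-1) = (0 5 2 7 12 9 1 8)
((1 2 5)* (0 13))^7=((0 13)(1 2 5))^7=(0 13)(1 2 5)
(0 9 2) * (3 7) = [9, 1, 0, 7, 4, 5, 6, 3, 8, 2] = (0 9 2)(3 7)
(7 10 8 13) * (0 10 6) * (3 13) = (0 10 8 3 13 7 6) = [10, 1, 2, 13, 4, 5, 0, 6, 3, 9, 8, 11, 12, 7]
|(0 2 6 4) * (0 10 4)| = |(0 2 6)(4 10)| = 6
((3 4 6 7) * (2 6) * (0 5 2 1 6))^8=(0 2 5)(1 3 6 4 7)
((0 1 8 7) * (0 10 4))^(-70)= (0 8 10)(1 7 4)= ((0 1 8 7 10 4))^(-70)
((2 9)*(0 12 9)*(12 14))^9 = (0 2 9 12 14)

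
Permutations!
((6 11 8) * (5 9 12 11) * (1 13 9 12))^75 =((1 13 9)(5 12 11 8 6))^75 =(13)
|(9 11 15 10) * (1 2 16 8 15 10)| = |(1 2 16 8 15)(9 11 10)| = 15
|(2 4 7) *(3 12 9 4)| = 6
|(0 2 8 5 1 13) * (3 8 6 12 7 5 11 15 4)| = 40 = |(0 2 6 12 7 5 1 13)(3 8 11 15 4)|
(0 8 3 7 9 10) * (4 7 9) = (0 8 3 9 10)(4 7) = [8, 1, 2, 9, 7, 5, 6, 4, 3, 10, 0]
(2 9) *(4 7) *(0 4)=(0 4 7)(2 9)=[4, 1, 9, 3, 7, 5, 6, 0, 8, 2]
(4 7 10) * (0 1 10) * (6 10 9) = [1, 9, 2, 3, 7, 5, 10, 0, 8, 6, 4] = (0 1 9 6 10 4 7)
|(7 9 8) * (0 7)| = 4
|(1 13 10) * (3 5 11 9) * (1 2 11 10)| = |(1 13)(2 11 9 3 5 10)| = 6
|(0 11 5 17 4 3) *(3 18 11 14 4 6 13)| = |(0 14 4 18 11 5 17 6 13 3)| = 10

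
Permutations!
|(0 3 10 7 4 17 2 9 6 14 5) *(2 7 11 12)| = 30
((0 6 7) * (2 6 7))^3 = (0 7)(2 6)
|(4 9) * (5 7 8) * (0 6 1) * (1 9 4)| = |(0 6 9 1)(5 7 8)| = 12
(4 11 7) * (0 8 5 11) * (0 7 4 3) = [8, 1, 2, 0, 7, 11, 6, 3, 5, 9, 10, 4] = (0 8 5 11 4 7 3)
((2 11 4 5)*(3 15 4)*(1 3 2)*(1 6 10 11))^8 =(1 2 11 10 6 5 4 15 3)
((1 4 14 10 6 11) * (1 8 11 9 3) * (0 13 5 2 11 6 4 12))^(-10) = (0 13 5 2 11 8 6 9 3 1 12)(4 10 14)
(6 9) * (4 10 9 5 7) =[0, 1, 2, 3, 10, 7, 5, 4, 8, 6, 9] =(4 10 9 6 5 7)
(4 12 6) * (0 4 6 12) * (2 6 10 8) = (12)(0 4)(2 6 10 8) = [4, 1, 6, 3, 0, 5, 10, 7, 2, 9, 8, 11, 12]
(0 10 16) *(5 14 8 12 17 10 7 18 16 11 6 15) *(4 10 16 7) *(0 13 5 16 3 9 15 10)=(0 4)(3 9 15 16 13 5 14 8 12 17)(6 10 11)(7 18)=[4, 1, 2, 9, 0, 14, 10, 18, 12, 15, 11, 6, 17, 5, 8, 16, 13, 3, 7]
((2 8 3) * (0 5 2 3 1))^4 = (0 1 8 2 5)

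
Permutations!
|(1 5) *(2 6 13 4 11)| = 10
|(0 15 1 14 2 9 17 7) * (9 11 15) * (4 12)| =|(0 9 17 7)(1 14 2 11 15)(4 12)| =20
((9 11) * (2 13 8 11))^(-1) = (2 9 11 8 13)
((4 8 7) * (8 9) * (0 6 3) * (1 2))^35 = (0 3 6)(1 2)(4 7 8 9)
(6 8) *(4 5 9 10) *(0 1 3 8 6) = (0 1 3 8)(4 5 9 10) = [1, 3, 2, 8, 5, 9, 6, 7, 0, 10, 4]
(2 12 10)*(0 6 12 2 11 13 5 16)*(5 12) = [6, 1, 2, 3, 4, 16, 5, 7, 8, 9, 11, 13, 10, 12, 14, 15, 0] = (0 6 5 16)(10 11 13 12)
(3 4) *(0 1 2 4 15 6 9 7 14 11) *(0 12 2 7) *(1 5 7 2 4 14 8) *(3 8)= (0 5 7 3 15 6 9)(1 2 14 11 12 4 8)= [5, 2, 14, 15, 8, 7, 9, 3, 1, 0, 10, 12, 4, 13, 11, 6]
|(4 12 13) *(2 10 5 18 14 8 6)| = 21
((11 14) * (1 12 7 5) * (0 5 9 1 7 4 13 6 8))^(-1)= ((0 5 7 9 1 12 4 13 6 8)(11 14))^(-1)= (0 8 6 13 4 12 1 9 7 5)(11 14)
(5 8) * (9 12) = [0, 1, 2, 3, 4, 8, 6, 7, 5, 12, 10, 11, 9] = (5 8)(9 12)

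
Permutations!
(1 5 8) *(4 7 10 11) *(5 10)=(1 10 11 4 7 5 8)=[0, 10, 2, 3, 7, 8, 6, 5, 1, 9, 11, 4]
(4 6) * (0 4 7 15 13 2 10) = (0 4 6 7 15 13 2 10) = [4, 1, 10, 3, 6, 5, 7, 15, 8, 9, 0, 11, 12, 2, 14, 13]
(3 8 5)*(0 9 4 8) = [9, 1, 2, 0, 8, 3, 6, 7, 5, 4] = (0 9 4 8 5 3)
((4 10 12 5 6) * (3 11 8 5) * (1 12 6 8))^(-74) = ((1 12 3 11)(4 10 6)(5 8))^(-74) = (1 3)(4 10 6)(11 12)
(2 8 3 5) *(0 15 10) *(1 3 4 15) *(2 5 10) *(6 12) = (0 1 3 10)(2 8 4 15)(6 12) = [1, 3, 8, 10, 15, 5, 12, 7, 4, 9, 0, 11, 6, 13, 14, 2]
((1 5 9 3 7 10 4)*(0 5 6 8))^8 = (0 6 4 7 9)(1 10 3 5 8)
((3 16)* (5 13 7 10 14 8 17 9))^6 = ((3 16)(5 13 7 10 14 8 17 9))^6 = (5 17 14 7)(8 10 13 9)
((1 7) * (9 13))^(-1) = (1 7)(9 13)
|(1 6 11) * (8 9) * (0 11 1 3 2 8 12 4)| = 8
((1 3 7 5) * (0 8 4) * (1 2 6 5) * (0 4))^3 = ((0 8)(1 3 7)(2 6 5))^3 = (0 8)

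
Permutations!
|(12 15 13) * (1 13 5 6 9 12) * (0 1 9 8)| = 9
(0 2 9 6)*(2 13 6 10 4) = (0 13 6)(2 9 10 4) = [13, 1, 9, 3, 2, 5, 0, 7, 8, 10, 4, 11, 12, 6]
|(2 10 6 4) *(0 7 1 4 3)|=8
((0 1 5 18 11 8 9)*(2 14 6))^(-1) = (0 9 8 11 18 5 1)(2 6 14)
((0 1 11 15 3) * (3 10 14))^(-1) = (0 3 14 10 15 11 1)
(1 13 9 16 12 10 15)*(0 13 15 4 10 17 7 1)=(0 13 9 16 12 17 7 1 15)(4 10)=[13, 15, 2, 3, 10, 5, 6, 1, 8, 16, 4, 11, 17, 9, 14, 0, 12, 7]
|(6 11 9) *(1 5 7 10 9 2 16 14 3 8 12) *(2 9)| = 30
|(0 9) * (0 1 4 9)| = 3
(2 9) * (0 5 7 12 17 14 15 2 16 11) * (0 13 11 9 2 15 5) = (5 7 12 17 14)(9 16)(11 13) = [0, 1, 2, 3, 4, 7, 6, 12, 8, 16, 10, 13, 17, 11, 5, 15, 9, 14]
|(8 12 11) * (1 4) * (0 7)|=|(0 7)(1 4)(8 12 11)|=6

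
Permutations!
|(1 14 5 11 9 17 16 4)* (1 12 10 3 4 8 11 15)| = |(1 14 5 15)(3 4 12 10)(8 11 9 17 16)| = 20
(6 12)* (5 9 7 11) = [0, 1, 2, 3, 4, 9, 12, 11, 8, 7, 10, 5, 6] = (5 9 7 11)(6 12)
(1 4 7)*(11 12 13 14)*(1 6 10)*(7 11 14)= (14)(1 4 11 12 13 7 6 10)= [0, 4, 2, 3, 11, 5, 10, 6, 8, 9, 1, 12, 13, 7, 14]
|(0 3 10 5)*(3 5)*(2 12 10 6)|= |(0 5)(2 12 10 3 6)|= 10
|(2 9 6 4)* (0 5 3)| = 12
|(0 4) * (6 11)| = |(0 4)(6 11)| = 2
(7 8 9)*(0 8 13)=[8, 1, 2, 3, 4, 5, 6, 13, 9, 7, 10, 11, 12, 0]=(0 8 9 7 13)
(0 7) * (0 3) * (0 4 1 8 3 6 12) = (0 7 6 12)(1 8 3 4) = [7, 8, 2, 4, 1, 5, 12, 6, 3, 9, 10, 11, 0]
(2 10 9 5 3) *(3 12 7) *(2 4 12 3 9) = (2 10)(3 4 12 7 9 5) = [0, 1, 10, 4, 12, 3, 6, 9, 8, 5, 2, 11, 7]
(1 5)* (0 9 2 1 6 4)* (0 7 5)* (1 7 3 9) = (0 1)(2 7 5 6 4 3 9) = [1, 0, 7, 9, 3, 6, 4, 5, 8, 2]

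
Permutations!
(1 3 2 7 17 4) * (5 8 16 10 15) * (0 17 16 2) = (0 17 4 1 3)(2 7 16 10 15 5 8) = [17, 3, 7, 0, 1, 8, 6, 16, 2, 9, 15, 11, 12, 13, 14, 5, 10, 4]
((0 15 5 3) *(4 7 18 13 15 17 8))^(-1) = (0 3 5 15 13 18 7 4 8 17)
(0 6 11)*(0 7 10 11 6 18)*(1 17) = [18, 17, 2, 3, 4, 5, 6, 10, 8, 9, 11, 7, 12, 13, 14, 15, 16, 1, 0] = (0 18)(1 17)(7 10 11)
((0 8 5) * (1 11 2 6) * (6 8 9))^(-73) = (0 5 8 2 11 1 6 9) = ((0 9 6 1 11 2 8 5))^(-73)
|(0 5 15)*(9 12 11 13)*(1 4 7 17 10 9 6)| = |(0 5 15)(1 4 7 17 10 9 12 11 13 6)| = 30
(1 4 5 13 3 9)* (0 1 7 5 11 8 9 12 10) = (0 1 4 11 8 9 7 5 13 3 12 10) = [1, 4, 2, 12, 11, 13, 6, 5, 9, 7, 0, 8, 10, 3]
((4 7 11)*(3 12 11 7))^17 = ((3 12 11 4))^17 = (3 12 11 4)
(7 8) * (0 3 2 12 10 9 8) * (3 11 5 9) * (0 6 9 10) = (0 11 5 10 3 2 12)(6 9 8 7) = [11, 1, 12, 2, 4, 10, 9, 6, 7, 8, 3, 5, 0]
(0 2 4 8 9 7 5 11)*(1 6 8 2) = [1, 6, 4, 3, 2, 11, 8, 5, 9, 7, 10, 0] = (0 1 6 8 9 7 5 11)(2 4)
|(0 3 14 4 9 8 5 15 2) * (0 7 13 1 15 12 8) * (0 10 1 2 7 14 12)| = |(0 3 12 8 5)(1 15 7 13 2 14 4 9 10)| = 45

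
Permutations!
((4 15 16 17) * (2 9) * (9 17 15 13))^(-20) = ((2 17 4 13 9)(15 16))^(-20) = (17)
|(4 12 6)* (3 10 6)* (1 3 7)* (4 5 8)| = |(1 3 10 6 5 8 4 12 7)| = 9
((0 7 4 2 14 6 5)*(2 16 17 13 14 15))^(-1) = (0 5 6 14 13 17 16 4 7)(2 15)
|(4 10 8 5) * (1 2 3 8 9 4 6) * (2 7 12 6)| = 12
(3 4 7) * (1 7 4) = (1 7 3) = [0, 7, 2, 1, 4, 5, 6, 3]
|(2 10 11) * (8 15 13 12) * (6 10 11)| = 4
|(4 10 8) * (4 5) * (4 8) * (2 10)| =6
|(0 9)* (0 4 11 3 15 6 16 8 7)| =10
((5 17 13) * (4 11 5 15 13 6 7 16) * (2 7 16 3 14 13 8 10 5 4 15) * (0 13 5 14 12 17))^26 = ((0 13 2 7 3 12 17 6 16 15 8 10 14 5)(4 11))^26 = (0 14 8 16 17 3 2)(5 10 15 6 12 7 13)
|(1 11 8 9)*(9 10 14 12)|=7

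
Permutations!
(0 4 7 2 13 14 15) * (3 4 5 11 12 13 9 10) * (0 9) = (0 5 11 12 13 14 15 9 10 3 4 7 2) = [5, 1, 0, 4, 7, 11, 6, 2, 8, 10, 3, 12, 13, 14, 15, 9]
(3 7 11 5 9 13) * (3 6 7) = (5 9 13 6 7 11) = [0, 1, 2, 3, 4, 9, 7, 11, 8, 13, 10, 5, 12, 6]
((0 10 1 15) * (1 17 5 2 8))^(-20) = (0 2)(1 17)(5 15)(8 10)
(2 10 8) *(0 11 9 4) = [11, 1, 10, 3, 0, 5, 6, 7, 2, 4, 8, 9] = (0 11 9 4)(2 10 8)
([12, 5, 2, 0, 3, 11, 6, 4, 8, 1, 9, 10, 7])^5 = [0, 1, 2, 3, 4, 5, 6, 7, 8, 9, 10, 11, 12]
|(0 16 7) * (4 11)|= 6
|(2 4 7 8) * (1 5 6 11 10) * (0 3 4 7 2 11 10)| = 28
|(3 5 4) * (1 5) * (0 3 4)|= 4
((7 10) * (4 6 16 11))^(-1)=((4 6 16 11)(7 10))^(-1)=(4 11 16 6)(7 10)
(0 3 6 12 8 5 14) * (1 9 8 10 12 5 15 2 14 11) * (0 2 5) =(0 3 6)(1 9 8 15 5 11)(2 14)(10 12) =[3, 9, 14, 6, 4, 11, 0, 7, 15, 8, 12, 1, 10, 13, 2, 5]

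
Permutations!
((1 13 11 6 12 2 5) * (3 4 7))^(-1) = (1 5 2 12 6 11 13)(3 7 4)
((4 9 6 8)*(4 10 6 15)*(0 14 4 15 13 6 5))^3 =((15)(0 14 4 9 13 6 8 10 5))^3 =(15)(0 9 8)(4 6 5)(10 14 13)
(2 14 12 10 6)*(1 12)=[0, 12, 14, 3, 4, 5, 2, 7, 8, 9, 6, 11, 10, 13, 1]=(1 12 10 6 2 14)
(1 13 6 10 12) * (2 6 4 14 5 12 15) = (1 13 4 14 5 12)(2 6 10 15) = [0, 13, 6, 3, 14, 12, 10, 7, 8, 9, 15, 11, 1, 4, 5, 2]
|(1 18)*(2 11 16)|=|(1 18)(2 11 16)|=6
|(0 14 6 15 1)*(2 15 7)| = |(0 14 6 7 2 15 1)| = 7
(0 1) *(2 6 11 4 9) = (0 1)(2 6 11 4 9) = [1, 0, 6, 3, 9, 5, 11, 7, 8, 2, 10, 4]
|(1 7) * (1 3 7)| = |(3 7)| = 2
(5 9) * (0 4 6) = (0 4 6)(5 9) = [4, 1, 2, 3, 6, 9, 0, 7, 8, 5]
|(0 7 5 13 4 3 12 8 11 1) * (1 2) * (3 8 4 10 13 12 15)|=|(0 7 5 12 4 8 11 2 1)(3 15)(10 13)|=18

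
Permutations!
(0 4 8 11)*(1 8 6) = (0 4 6 1 8 11) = [4, 8, 2, 3, 6, 5, 1, 7, 11, 9, 10, 0]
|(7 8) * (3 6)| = |(3 6)(7 8)| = 2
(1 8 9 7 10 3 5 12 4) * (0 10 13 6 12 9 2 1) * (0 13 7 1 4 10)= [0, 8, 4, 5, 13, 9, 12, 7, 2, 1, 3, 11, 10, 6]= (1 8 2 4 13 6 12 10 3 5 9)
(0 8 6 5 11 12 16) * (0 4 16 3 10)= [8, 1, 2, 10, 16, 11, 5, 7, 6, 9, 0, 12, 3, 13, 14, 15, 4]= (0 8 6 5 11 12 3 10)(4 16)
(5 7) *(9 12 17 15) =(5 7)(9 12 17 15) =[0, 1, 2, 3, 4, 7, 6, 5, 8, 12, 10, 11, 17, 13, 14, 9, 16, 15]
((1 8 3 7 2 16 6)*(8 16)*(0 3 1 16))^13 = (0 3 7 2 8 1)(6 16)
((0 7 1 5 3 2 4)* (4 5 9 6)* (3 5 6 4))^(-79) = ((0 7 1 9 4)(2 6 3))^(-79) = (0 7 1 9 4)(2 3 6)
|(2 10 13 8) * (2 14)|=5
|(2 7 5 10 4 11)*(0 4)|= 7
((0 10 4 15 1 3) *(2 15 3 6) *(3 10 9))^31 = (0 9 3)(1 15 2 6)(4 10)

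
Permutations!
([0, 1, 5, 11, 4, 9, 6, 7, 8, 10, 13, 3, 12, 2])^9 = (2 13 10 9 5)(3 11)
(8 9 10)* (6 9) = (6 9 10 8) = [0, 1, 2, 3, 4, 5, 9, 7, 6, 10, 8]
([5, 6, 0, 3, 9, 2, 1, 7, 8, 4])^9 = [0, 6, 2, 3, 9, 5, 1, 7, 8, 4]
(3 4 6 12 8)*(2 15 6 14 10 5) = [0, 1, 15, 4, 14, 2, 12, 7, 3, 9, 5, 11, 8, 13, 10, 6] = (2 15 6 12 8 3 4 14 10 5)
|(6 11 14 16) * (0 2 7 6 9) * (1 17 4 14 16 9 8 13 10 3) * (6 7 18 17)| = 56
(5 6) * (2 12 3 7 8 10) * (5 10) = (2 12 3 7 8 5 6 10) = [0, 1, 12, 7, 4, 6, 10, 8, 5, 9, 2, 11, 3]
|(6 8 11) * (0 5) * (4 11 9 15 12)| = |(0 5)(4 11 6 8 9 15 12)| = 14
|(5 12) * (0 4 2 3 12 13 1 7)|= |(0 4 2 3 12 5 13 1 7)|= 9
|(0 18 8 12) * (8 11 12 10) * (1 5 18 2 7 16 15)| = 10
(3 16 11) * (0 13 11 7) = (0 13 11 3 16 7) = [13, 1, 2, 16, 4, 5, 6, 0, 8, 9, 10, 3, 12, 11, 14, 15, 7]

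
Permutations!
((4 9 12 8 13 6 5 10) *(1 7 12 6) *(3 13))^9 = (1 8)(3 7)(4 10 5 6 9)(12 13)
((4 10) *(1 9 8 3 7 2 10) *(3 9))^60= (10)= ((1 3 7 2 10 4)(8 9))^60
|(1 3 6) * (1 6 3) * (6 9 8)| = |(6 9 8)| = 3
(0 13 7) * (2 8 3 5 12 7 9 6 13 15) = (0 15 2 8 3 5 12 7)(6 13 9) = [15, 1, 8, 5, 4, 12, 13, 0, 3, 6, 10, 11, 7, 9, 14, 2]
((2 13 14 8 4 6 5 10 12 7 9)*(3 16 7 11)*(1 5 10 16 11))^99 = ((1 5 16 7 9 2 13 14 8 4 6 10 12)(3 11))^99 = (1 8 7 10 13 5 4 9 12 14 16 6 2)(3 11)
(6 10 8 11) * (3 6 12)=[0, 1, 2, 6, 4, 5, 10, 7, 11, 9, 8, 12, 3]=(3 6 10 8 11 12)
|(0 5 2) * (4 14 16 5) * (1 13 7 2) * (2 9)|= 10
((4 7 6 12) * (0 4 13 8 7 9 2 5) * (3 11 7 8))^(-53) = (0 9 5 4 2)(3 11 7 6 12 13)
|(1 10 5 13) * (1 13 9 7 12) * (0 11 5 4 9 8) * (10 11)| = |(13)(0 10 4 9 7 12 1 11 5 8)| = 10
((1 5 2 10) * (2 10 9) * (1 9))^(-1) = ((1 5 10 9 2))^(-1) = (1 2 9 10 5)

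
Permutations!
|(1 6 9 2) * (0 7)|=|(0 7)(1 6 9 2)|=4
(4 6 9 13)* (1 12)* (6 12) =[0, 6, 2, 3, 12, 5, 9, 7, 8, 13, 10, 11, 1, 4] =(1 6 9 13 4 12)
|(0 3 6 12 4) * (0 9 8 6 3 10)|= |(0 10)(4 9 8 6 12)|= 10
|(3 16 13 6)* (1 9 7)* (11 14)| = 12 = |(1 9 7)(3 16 13 6)(11 14)|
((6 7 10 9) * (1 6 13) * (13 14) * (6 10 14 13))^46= (1 9)(6 7 14)(10 13)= ((1 10 9 13)(6 7 14))^46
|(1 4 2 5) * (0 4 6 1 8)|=|(0 4 2 5 8)(1 6)|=10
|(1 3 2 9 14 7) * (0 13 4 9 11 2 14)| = 4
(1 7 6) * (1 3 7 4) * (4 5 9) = (1 5 9 4)(3 7 6) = [0, 5, 2, 7, 1, 9, 3, 6, 8, 4]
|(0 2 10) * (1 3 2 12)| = 6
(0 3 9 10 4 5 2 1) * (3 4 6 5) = [4, 0, 1, 9, 3, 2, 5, 7, 8, 10, 6] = (0 4 3 9 10 6 5 2 1)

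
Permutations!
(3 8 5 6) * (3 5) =[0, 1, 2, 8, 4, 6, 5, 7, 3] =(3 8)(5 6)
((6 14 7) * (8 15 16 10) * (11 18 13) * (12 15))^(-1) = ((6 14 7)(8 12 15 16 10)(11 18 13))^(-1) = (6 7 14)(8 10 16 15 12)(11 13 18)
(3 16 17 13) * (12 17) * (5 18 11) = (3 16 12 17 13)(5 18 11) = [0, 1, 2, 16, 4, 18, 6, 7, 8, 9, 10, 5, 17, 3, 14, 15, 12, 13, 11]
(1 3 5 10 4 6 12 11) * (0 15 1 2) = (0 15 1 3 5 10 4 6 12 11 2) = [15, 3, 0, 5, 6, 10, 12, 7, 8, 9, 4, 2, 11, 13, 14, 1]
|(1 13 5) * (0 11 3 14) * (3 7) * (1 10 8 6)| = |(0 11 7 3 14)(1 13 5 10 8 6)| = 30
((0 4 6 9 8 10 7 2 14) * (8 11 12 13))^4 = (0 11 10)(2 6 13)(4 12 7)(8 14 9) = ((0 4 6 9 11 12 13 8 10 7 2 14))^4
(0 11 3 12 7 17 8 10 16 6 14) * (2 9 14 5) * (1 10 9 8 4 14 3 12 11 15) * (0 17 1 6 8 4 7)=[15, 10, 4, 11, 14, 2, 5, 1, 9, 3, 16, 12, 0, 13, 17, 6, 8, 7]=(0 15 6 5 2 4 14 17 7 1 10 16 8 9 3 11 12)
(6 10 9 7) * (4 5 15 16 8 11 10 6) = (4 5 15 16 8 11 10 9 7) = [0, 1, 2, 3, 5, 15, 6, 4, 11, 7, 9, 10, 12, 13, 14, 16, 8]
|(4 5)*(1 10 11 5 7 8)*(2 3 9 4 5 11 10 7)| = 12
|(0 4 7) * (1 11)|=|(0 4 7)(1 11)|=6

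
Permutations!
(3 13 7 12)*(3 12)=(3 13 7)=[0, 1, 2, 13, 4, 5, 6, 3, 8, 9, 10, 11, 12, 7]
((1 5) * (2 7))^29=(1 5)(2 7)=((1 5)(2 7))^29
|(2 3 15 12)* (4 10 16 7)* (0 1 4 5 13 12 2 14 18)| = 33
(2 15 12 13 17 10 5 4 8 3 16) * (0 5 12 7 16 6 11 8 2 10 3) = (0 5 4 2 15 7 16 10 12 13 17 3 6 11 8) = [5, 1, 15, 6, 2, 4, 11, 16, 0, 9, 12, 8, 13, 17, 14, 7, 10, 3]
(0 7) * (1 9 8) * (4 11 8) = (0 7)(1 9 4 11 8) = [7, 9, 2, 3, 11, 5, 6, 0, 1, 4, 10, 8]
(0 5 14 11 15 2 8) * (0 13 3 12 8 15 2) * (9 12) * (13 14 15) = (0 5 15)(2 13 3 9 12 8 14 11) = [5, 1, 13, 9, 4, 15, 6, 7, 14, 12, 10, 2, 8, 3, 11, 0]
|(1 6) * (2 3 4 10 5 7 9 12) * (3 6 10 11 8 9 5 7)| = 12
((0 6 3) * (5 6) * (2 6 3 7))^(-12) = ((0 5 3)(2 6 7))^(-12) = (7)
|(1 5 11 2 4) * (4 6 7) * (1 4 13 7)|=|(1 5 11 2 6)(7 13)|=10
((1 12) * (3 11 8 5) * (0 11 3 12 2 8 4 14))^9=(0 11 4 14)(1 12 5 8 2)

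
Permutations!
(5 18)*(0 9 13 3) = (0 9 13 3)(5 18) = [9, 1, 2, 0, 4, 18, 6, 7, 8, 13, 10, 11, 12, 3, 14, 15, 16, 17, 5]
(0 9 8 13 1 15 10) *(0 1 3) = (0 9 8 13 3)(1 15 10) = [9, 15, 2, 0, 4, 5, 6, 7, 13, 8, 1, 11, 12, 3, 14, 10]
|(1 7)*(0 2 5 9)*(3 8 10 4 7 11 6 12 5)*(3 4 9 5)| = 12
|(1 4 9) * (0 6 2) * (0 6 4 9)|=|(0 4)(1 9)(2 6)|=2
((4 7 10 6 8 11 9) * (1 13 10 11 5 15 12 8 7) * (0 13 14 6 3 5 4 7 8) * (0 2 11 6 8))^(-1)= (0 6 7 9 11 2 12 15 5 3 10 13)(1 4 8 14)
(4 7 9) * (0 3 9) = (0 3 9 4 7) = [3, 1, 2, 9, 7, 5, 6, 0, 8, 4]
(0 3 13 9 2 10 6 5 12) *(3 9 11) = (0 9 2 10 6 5 12)(3 13 11) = [9, 1, 10, 13, 4, 12, 5, 7, 8, 2, 6, 3, 0, 11]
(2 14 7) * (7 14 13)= (14)(2 13 7)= [0, 1, 13, 3, 4, 5, 6, 2, 8, 9, 10, 11, 12, 7, 14]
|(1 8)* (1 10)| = |(1 8 10)| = 3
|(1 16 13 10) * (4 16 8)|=6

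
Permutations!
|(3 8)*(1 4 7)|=|(1 4 7)(3 8)|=6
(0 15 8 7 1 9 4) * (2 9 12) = (0 15 8 7 1 12 2 9 4) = [15, 12, 9, 3, 0, 5, 6, 1, 7, 4, 10, 11, 2, 13, 14, 8]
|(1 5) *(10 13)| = 2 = |(1 5)(10 13)|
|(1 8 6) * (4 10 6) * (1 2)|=6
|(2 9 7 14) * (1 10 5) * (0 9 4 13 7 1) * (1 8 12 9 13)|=9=|(0 13 7 14 2 4 1 10 5)(8 12 9)|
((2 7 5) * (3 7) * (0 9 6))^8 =((0 9 6)(2 3 7 5))^8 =(0 6 9)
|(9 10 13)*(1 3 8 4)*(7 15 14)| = 12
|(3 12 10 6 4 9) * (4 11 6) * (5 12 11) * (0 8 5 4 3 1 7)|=|(0 8 5 12 10 3 11 6 4 9 1 7)|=12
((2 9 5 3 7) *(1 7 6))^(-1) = (1 6 3 5 9 2 7)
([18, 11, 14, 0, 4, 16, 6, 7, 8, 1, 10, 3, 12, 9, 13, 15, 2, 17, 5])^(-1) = (0 3 11 1 9 13 14 2 16 5 18)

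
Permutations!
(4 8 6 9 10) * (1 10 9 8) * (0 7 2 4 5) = [7, 10, 4, 3, 1, 0, 8, 2, 6, 9, 5] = (0 7 2 4 1 10 5)(6 8)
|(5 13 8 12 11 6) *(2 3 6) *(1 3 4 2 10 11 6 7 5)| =8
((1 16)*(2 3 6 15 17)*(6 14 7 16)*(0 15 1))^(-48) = ((0 15 17 2 3 14 7 16)(1 6))^(-48) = (17)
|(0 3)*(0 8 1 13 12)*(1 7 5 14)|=|(0 3 8 7 5 14 1 13 12)|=9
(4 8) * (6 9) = (4 8)(6 9) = [0, 1, 2, 3, 8, 5, 9, 7, 4, 6]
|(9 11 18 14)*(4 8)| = |(4 8)(9 11 18 14)| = 4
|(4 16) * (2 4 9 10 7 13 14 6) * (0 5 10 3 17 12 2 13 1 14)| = 56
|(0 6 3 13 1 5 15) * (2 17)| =|(0 6 3 13 1 5 15)(2 17)| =14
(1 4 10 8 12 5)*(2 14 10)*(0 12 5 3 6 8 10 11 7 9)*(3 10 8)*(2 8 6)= (0 12 10 6 3 2 14 11 7 9)(1 4 8 5)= [12, 4, 14, 2, 8, 1, 3, 9, 5, 0, 6, 7, 10, 13, 11]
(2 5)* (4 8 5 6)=(2 6 4 8 5)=[0, 1, 6, 3, 8, 2, 4, 7, 5]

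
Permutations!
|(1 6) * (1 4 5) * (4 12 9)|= 6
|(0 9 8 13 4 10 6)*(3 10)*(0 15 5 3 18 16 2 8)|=|(0 9)(2 8 13 4 18 16)(3 10 6 15 5)|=30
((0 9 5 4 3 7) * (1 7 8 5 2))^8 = (0 1 9 7 2)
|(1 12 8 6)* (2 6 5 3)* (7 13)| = 14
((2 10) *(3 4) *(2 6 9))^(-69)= ((2 10 6 9)(3 4))^(-69)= (2 9 6 10)(3 4)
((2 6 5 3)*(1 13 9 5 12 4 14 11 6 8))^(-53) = ((1 13 9 5 3 2 8)(4 14 11 6 12))^(-53) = (1 5 8 9 2 13 3)(4 11 12 14 6)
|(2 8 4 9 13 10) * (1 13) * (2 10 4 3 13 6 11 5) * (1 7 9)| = 18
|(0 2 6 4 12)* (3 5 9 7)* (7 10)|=|(0 2 6 4 12)(3 5 9 10 7)|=5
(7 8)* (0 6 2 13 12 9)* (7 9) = (0 6 2 13 12 7 8 9) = [6, 1, 13, 3, 4, 5, 2, 8, 9, 0, 10, 11, 7, 12]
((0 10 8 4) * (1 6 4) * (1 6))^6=(0 10 8 6 4)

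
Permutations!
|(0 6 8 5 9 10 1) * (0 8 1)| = |(0 6 1 8 5 9 10)| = 7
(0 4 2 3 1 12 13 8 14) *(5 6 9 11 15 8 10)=(0 4 2 3 1 12 13 10 5 6 9 11 15 8 14)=[4, 12, 3, 1, 2, 6, 9, 7, 14, 11, 5, 15, 13, 10, 0, 8]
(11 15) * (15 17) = [0, 1, 2, 3, 4, 5, 6, 7, 8, 9, 10, 17, 12, 13, 14, 11, 16, 15] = (11 17 15)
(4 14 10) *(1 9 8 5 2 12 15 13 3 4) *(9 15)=(1 15 13 3 4 14 10)(2 12 9 8 5)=[0, 15, 12, 4, 14, 2, 6, 7, 5, 8, 1, 11, 9, 3, 10, 13]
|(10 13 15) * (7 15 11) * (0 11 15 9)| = |(0 11 7 9)(10 13 15)| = 12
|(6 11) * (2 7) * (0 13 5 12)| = 4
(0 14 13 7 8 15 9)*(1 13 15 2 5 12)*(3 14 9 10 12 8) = [9, 13, 5, 14, 4, 8, 6, 3, 2, 0, 12, 11, 1, 7, 15, 10] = (0 9)(1 13 7 3 14 15 10 12)(2 5 8)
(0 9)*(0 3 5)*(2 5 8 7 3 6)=[9, 1, 5, 8, 4, 0, 2, 3, 7, 6]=(0 9 6 2 5)(3 8 7)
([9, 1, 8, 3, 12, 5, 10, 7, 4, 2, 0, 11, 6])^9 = (0 9 2 8 4 12 6 10)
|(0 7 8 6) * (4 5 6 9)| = 7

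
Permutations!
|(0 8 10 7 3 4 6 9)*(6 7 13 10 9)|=|(0 8 9)(3 4 7)(10 13)|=6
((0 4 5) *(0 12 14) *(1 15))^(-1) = (0 14 12 5 4)(1 15)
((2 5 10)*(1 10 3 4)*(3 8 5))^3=(1 3 10 4 2)(5 8)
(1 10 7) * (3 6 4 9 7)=(1 10 3 6 4 9 7)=[0, 10, 2, 6, 9, 5, 4, 1, 8, 7, 3]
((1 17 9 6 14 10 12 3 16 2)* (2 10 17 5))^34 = (1 5 2)(3 10)(6 17)(9 14)(12 16)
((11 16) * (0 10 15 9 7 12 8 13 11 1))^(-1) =((0 10 15 9 7 12 8 13 11 16 1))^(-1) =(0 1 16 11 13 8 12 7 9 15 10)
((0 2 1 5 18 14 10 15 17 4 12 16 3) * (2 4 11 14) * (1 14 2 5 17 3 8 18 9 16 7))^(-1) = (0 3 15 10 14 2 11 17 1 7 12 4)(5 18 8 16 9)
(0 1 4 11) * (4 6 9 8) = (0 1 6 9 8 4 11) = [1, 6, 2, 3, 11, 5, 9, 7, 4, 8, 10, 0]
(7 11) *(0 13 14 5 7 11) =(0 13 14 5 7) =[13, 1, 2, 3, 4, 7, 6, 0, 8, 9, 10, 11, 12, 14, 5]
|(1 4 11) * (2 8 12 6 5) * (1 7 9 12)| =10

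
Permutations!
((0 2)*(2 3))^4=(0 3 2)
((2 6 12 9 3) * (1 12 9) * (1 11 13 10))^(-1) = (1 10 13 11 12)(2 3 9 6)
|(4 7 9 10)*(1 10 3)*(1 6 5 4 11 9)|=|(1 10 11 9 3 6 5 4 7)|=9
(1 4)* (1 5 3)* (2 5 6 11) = (1 4 6 11 2 5 3) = [0, 4, 5, 1, 6, 3, 11, 7, 8, 9, 10, 2]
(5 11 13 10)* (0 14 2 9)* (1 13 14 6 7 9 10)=(0 6 7 9)(1 13)(2 10 5 11 14)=[6, 13, 10, 3, 4, 11, 7, 9, 8, 0, 5, 14, 12, 1, 2]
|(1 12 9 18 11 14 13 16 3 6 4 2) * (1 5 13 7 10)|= 56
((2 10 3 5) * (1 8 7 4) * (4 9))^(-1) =((1 8 7 9 4)(2 10 3 5))^(-1) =(1 4 9 7 8)(2 5 3 10)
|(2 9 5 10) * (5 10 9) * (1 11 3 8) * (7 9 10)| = |(1 11 3 8)(2 5 10)(7 9)| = 12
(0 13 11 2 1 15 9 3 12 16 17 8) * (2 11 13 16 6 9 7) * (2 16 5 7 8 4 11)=(0 5 7 16 17 4 11 2 1 15 8)(3 12 6 9)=[5, 15, 1, 12, 11, 7, 9, 16, 0, 3, 10, 2, 6, 13, 14, 8, 17, 4]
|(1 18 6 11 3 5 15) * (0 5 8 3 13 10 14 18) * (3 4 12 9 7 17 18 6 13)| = 52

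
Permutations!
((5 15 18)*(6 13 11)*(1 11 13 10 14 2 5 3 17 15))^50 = ((1 11 6 10 14 2 5)(3 17 15 18))^50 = (1 11 6 10 14 2 5)(3 15)(17 18)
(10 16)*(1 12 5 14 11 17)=(1 12 5 14 11 17)(10 16)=[0, 12, 2, 3, 4, 14, 6, 7, 8, 9, 16, 17, 5, 13, 11, 15, 10, 1]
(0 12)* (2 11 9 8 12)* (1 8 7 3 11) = (0 2 1 8 12)(3 11 9 7) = [2, 8, 1, 11, 4, 5, 6, 3, 12, 7, 10, 9, 0]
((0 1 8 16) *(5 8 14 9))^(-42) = (16)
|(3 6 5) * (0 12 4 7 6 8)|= |(0 12 4 7 6 5 3 8)|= 8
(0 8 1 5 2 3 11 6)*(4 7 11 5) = (0 8 1 4 7 11 6)(2 3 5) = [8, 4, 3, 5, 7, 2, 0, 11, 1, 9, 10, 6]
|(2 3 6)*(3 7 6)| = |(2 7 6)| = 3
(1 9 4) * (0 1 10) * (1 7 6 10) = [7, 9, 2, 3, 1, 5, 10, 6, 8, 4, 0] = (0 7 6 10)(1 9 4)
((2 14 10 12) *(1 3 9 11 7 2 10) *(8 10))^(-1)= (1 14 2 7 11 9 3)(8 12 10)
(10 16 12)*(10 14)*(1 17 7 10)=[0, 17, 2, 3, 4, 5, 6, 10, 8, 9, 16, 11, 14, 13, 1, 15, 12, 7]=(1 17 7 10 16 12 14)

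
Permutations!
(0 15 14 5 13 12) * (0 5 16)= (0 15 14 16)(5 13 12)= [15, 1, 2, 3, 4, 13, 6, 7, 8, 9, 10, 11, 5, 12, 16, 14, 0]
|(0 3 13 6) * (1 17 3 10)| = |(0 10 1 17 3 13 6)| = 7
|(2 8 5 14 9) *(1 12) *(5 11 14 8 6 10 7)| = 18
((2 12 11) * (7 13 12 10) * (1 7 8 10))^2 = (1 13 11)(2 7 12) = ((1 7 13 12 11 2)(8 10))^2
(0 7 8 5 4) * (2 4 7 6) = (0 6 2 4)(5 7 8) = [6, 1, 4, 3, 0, 7, 2, 8, 5]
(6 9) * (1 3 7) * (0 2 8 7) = (0 2 8 7 1 3)(6 9) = [2, 3, 8, 0, 4, 5, 9, 1, 7, 6]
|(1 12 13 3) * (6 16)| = |(1 12 13 3)(6 16)| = 4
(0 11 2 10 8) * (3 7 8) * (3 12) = [11, 1, 10, 7, 4, 5, 6, 8, 0, 9, 12, 2, 3] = (0 11 2 10 12 3 7 8)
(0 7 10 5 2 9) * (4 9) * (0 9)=(0 7 10 5 2 4)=[7, 1, 4, 3, 0, 2, 6, 10, 8, 9, 5]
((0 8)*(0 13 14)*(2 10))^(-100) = (14)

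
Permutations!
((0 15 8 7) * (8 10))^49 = (0 7 8 10 15)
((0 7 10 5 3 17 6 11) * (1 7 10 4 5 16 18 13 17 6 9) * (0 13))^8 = ((0 10 16 18)(1 7 4 5 3 6 11 13 17 9))^8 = (18)(1 17 11 3 4)(5 7 9 13 6)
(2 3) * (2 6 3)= (3 6)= [0, 1, 2, 6, 4, 5, 3]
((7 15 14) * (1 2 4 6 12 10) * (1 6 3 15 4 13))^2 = (1 13 2)(3 14 4 15 7)(6 10 12)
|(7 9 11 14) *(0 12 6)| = 12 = |(0 12 6)(7 9 11 14)|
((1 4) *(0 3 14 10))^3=(0 10 14 3)(1 4)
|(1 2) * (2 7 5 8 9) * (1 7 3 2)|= 7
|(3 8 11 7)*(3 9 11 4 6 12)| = 15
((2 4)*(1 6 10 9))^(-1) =((1 6 10 9)(2 4))^(-1) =(1 9 10 6)(2 4)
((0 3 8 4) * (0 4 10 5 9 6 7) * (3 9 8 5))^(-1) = (0 7 6 9)(3 10 8 5)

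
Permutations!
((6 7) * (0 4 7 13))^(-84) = (0 4 7 6 13)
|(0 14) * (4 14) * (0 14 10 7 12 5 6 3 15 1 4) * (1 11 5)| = |(1 4 10 7 12)(3 15 11 5 6)| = 5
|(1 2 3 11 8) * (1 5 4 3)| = 10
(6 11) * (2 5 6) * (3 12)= (2 5 6 11)(3 12)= [0, 1, 5, 12, 4, 6, 11, 7, 8, 9, 10, 2, 3]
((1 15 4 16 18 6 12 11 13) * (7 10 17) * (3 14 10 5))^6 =((1 15 4 16 18 6 12 11 13)(3 14 10 17 7 5))^6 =(1 12 16)(4 13 6)(11 18 15)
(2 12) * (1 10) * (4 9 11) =[0, 10, 12, 3, 9, 5, 6, 7, 8, 11, 1, 4, 2] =(1 10)(2 12)(4 9 11)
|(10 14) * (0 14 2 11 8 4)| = 7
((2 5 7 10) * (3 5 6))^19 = ((2 6 3 5 7 10))^19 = (2 6 3 5 7 10)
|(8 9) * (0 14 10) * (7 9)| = |(0 14 10)(7 9 8)| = 3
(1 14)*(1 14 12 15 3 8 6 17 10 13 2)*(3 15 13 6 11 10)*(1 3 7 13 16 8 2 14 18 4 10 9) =(1 12 16 8 11 9)(2 3)(4 10 6 17 7 13 14 18) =[0, 12, 3, 2, 10, 5, 17, 13, 11, 1, 6, 9, 16, 14, 18, 15, 8, 7, 4]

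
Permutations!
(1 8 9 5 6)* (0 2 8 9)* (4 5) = (0 2 8)(1 9 4 5 6) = [2, 9, 8, 3, 5, 6, 1, 7, 0, 4]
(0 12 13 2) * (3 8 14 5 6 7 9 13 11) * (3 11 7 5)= (0 12 7 9 13 2)(3 8 14)(5 6)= [12, 1, 0, 8, 4, 6, 5, 9, 14, 13, 10, 11, 7, 2, 3]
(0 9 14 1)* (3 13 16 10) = (0 9 14 1)(3 13 16 10) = [9, 0, 2, 13, 4, 5, 6, 7, 8, 14, 3, 11, 12, 16, 1, 15, 10]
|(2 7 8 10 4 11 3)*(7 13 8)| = 7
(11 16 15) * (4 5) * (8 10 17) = (4 5)(8 10 17)(11 16 15) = [0, 1, 2, 3, 5, 4, 6, 7, 10, 9, 17, 16, 12, 13, 14, 11, 15, 8]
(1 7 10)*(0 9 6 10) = (0 9 6 10 1 7) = [9, 7, 2, 3, 4, 5, 10, 0, 8, 6, 1]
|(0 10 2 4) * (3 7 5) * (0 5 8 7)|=6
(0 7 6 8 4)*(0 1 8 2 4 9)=[7, 8, 4, 3, 1, 5, 2, 6, 9, 0]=(0 7 6 2 4 1 8 9)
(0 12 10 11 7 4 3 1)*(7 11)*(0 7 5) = (0 12 10 5)(1 7 4 3) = [12, 7, 2, 1, 3, 0, 6, 4, 8, 9, 5, 11, 10]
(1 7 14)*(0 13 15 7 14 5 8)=(0 13 15 7 5 8)(1 14)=[13, 14, 2, 3, 4, 8, 6, 5, 0, 9, 10, 11, 12, 15, 1, 7]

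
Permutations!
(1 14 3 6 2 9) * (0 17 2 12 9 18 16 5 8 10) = [17, 14, 18, 6, 4, 8, 12, 7, 10, 1, 0, 11, 9, 13, 3, 15, 5, 2, 16] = (0 17 2 18 16 5 8 10)(1 14 3 6 12 9)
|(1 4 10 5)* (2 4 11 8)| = |(1 11 8 2 4 10 5)| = 7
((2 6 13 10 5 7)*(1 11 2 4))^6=(1 5 6)(2 4 10)(7 13 11)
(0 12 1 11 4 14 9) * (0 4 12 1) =(0 1 11 12)(4 14 9) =[1, 11, 2, 3, 14, 5, 6, 7, 8, 4, 10, 12, 0, 13, 9]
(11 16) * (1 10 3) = (1 10 3)(11 16) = [0, 10, 2, 1, 4, 5, 6, 7, 8, 9, 3, 16, 12, 13, 14, 15, 11]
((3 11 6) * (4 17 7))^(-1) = ((3 11 6)(4 17 7))^(-1) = (3 6 11)(4 7 17)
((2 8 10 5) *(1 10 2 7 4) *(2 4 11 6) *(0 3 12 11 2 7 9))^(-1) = (0 9 5 10 1 4 8 2 7 6 11 12 3)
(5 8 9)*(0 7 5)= (0 7 5 8 9)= [7, 1, 2, 3, 4, 8, 6, 5, 9, 0]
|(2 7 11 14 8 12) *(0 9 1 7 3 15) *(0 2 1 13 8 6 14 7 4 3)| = 10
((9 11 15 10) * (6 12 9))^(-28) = ((6 12 9 11 15 10))^(-28) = (6 9 15)(10 12 11)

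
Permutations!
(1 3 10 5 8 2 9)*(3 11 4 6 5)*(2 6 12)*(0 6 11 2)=(0 6 5 8 11 4 12)(1 2 9)(3 10)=[6, 2, 9, 10, 12, 8, 5, 7, 11, 1, 3, 4, 0]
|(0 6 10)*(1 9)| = 6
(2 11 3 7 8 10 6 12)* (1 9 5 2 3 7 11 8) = [0, 9, 8, 11, 4, 2, 12, 1, 10, 5, 6, 7, 3] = (1 9 5 2 8 10 6 12 3 11 7)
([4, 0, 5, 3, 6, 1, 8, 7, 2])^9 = [6, 4, 1, 3, 8, 0, 2, 7, 5]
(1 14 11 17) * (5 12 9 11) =[0, 14, 2, 3, 4, 12, 6, 7, 8, 11, 10, 17, 9, 13, 5, 15, 16, 1] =(1 14 5 12 9 11 17)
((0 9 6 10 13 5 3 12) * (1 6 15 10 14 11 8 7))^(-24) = ((0 9 15 10 13 5 3 12)(1 6 14 11 8 7))^(-24) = (15)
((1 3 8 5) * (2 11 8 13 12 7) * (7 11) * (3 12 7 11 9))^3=(1 3 2 5 9 7 8 12 13 11)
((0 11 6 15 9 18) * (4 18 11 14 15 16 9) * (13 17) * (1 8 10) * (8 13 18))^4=(0 8 17 15 1)(4 13 14 10 18)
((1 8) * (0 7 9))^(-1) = ((0 7 9)(1 8))^(-1) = (0 9 7)(1 8)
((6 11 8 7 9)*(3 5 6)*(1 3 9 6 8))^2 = (1 5 7 11 3 8 6) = ((1 3 5 8 7 6 11))^2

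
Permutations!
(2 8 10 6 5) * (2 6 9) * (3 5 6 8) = (2 3 5 8 10 9) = [0, 1, 3, 5, 4, 8, 6, 7, 10, 2, 9]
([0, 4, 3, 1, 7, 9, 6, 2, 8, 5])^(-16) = [0, 3, 7, 2, 1, 5, 6, 4, 8, 9]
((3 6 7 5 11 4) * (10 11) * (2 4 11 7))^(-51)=((11)(2 4 3 6)(5 10 7))^(-51)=(11)(2 4 3 6)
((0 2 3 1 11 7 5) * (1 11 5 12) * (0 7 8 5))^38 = (0 3 8 7 1 2 11 5 12)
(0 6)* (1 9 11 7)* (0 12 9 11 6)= (1 11 7)(6 12 9)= [0, 11, 2, 3, 4, 5, 12, 1, 8, 6, 10, 7, 9]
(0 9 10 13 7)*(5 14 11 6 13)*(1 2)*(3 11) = [9, 2, 1, 11, 4, 14, 13, 0, 8, 10, 5, 6, 12, 7, 3] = (0 9 10 5 14 3 11 6 13 7)(1 2)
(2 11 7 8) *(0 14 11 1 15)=(0 14 11 7 8 2 1 15)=[14, 15, 1, 3, 4, 5, 6, 8, 2, 9, 10, 7, 12, 13, 11, 0]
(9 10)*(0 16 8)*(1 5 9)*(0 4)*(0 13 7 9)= (0 16 8 4 13 7 9 10 1 5)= [16, 5, 2, 3, 13, 0, 6, 9, 4, 10, 1, 11, 12, 7, 14, 15, 8]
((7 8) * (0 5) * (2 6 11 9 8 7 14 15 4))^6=(2 15 8 11)(4 14 9 6)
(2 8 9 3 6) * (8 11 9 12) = (2 11 9 3 6)(8 12) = [0, 1, 11, 6, 4, 5, 2, 7, 12, 3, 10, 9, 8]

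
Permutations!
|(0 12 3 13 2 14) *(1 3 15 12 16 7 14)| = 4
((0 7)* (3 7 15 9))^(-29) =(0 15 9 3 7)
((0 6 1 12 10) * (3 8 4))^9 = (0 10 12 1 6)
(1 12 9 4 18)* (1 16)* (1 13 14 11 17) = (1 12 9 4 18 16 13 14 11 17) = [0, 12, 2, 3, 18, 5, 6, 7, 8, 4, 10, 17, 9, 14, 11, 15, 13, 1, 16]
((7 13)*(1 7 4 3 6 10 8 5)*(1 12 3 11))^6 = ((1 7 13 4 11)(3 6 10 8 5 12))^6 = (1 7 13 4 11)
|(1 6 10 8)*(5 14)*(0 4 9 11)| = |(0 4 9 11)(1 6 10 8)(5 14)| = 4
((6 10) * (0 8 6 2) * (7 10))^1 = (0 8 6 7 10 2)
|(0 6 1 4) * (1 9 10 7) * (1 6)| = 12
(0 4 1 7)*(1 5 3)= (0 4 5 3 1 7)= [4, 7, 2, 1, 5, 3, 6, 0]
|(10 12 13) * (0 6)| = 6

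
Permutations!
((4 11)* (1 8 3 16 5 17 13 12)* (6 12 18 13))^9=((1 8 3 16 5 17 6 12)(4 11)(13 18))^9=(1 8 3 16 5 17 6 12)(4 11)(13 18)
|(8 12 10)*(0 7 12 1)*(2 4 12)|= |(0 7 2 4 12 10 8 1)|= 8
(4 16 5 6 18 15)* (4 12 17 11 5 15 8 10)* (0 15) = (0 15 12 17 11 5 6 18 8 10 4 16) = [15, 1, 2, 3, 16, 6, 18, 7, 10, 9, 4, 5, 17, 13, 14, 12, 0, 11, 8]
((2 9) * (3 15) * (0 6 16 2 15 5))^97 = (0 6 16 2 9 15 3 5)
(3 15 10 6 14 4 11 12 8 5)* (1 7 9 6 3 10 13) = [0, 7, 2, 15, 11, 10, 14, 9, 5, 6, 3, 12, 8, 1, 4, 13] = (1 7 9 6 14 4 11 12 8 5 10 3 15 13)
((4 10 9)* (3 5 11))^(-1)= ((3 5 11)(4 10 9))^(-1)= (3 11 5)(4 9 10)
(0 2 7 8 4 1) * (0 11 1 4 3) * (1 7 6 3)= (0 2 6 3)(1 11 7 8)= [2, 11, 6, 0, 4, 5, 3, 8, 1, 9, 10, 7]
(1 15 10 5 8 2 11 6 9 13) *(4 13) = (1 15 10 5 8 2 11 6 9 4 13) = [0, 15, 11, 3, 13, 8, 9, 7, 2, 4, 5, 6, 12, 1, 14, 10]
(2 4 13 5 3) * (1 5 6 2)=(1 5 3)(2 4 13 6)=[0, 5, 4, 1, 13, 3, 2, 7, 8, 9, 10, 11, 12, 6]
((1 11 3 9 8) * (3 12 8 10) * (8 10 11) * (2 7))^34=((1 8)(2 7)(3 9 11 12 10))^34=(3 10 12 11 9)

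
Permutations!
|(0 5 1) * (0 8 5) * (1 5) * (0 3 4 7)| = 4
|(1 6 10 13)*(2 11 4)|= |(1 6 10 13)(2 11 4)|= 12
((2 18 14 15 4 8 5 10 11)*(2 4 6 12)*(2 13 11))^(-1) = ((2 18 14 15 6 12 13 11 4 8 5 10))^(-1) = (2 10 5 8 4 11 13 12 6 15 14 18)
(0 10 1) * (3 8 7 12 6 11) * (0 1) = (0 10)(3 8 7 12 6 11) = [10, 1, 2, 8, 4, 5, 11, 12, 7, 9, 0, 3, 6]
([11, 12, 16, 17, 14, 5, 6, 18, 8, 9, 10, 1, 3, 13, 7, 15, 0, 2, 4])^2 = (0 1 3 2)(4 7)(11 12 17 16)(14 18)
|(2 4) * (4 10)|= |(2 10 4)|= 3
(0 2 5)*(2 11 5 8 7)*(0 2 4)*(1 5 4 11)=[1, 5, 8, 3, 0, 2, 6, 11, 7, 9, 10, 4]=(0 1 5 2 8 7 11 4)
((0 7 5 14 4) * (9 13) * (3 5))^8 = (0 3 14)(4 7 5)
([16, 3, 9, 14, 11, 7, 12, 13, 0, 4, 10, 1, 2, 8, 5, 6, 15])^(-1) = (0 8 13 7 5 14 3 1 11 4 9 2 12 6 15 16)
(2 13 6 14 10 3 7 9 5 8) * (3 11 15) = (2 13 6 14 10 11 15 3 7 9 5 8) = [0, 1, 13, 7, 4, 8, 14, 9, 2, 5, 11, 15, 12, 6, 10, 3]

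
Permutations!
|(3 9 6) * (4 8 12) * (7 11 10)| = |(3 9 6)(4 8 12)(7 11 10)| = 3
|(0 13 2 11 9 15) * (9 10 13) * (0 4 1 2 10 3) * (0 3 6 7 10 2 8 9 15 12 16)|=|(0 15 4 1 8 9 12 16)(2 11 6 7 10 13)|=24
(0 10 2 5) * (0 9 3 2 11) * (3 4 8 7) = (0 10 11)(2 5 9 4 8 7 3) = [10, 1, 5, 2, 8, 9, 6, 3, 7, 4, 11, 0]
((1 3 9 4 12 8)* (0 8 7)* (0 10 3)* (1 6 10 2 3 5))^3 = (0 10)(1 6)(2 4)(3 12)(5 8)(7 9)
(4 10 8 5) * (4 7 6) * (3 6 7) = (3 6 4 10 8 5) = [0, 1, 2, 6, 10, 3, 4, 7, 5, 9, 8]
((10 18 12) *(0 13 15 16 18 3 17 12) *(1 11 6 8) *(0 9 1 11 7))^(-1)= (0 7 1 9 18 16 15 13)(3 10 12 17)(6 11 8)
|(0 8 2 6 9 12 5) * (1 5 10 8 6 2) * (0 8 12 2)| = 12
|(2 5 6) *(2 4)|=4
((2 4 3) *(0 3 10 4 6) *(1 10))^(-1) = (0 6 2 3)(1 4 10)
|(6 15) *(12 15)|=3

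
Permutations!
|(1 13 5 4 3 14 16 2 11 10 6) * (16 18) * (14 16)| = |(1 13 5 4 3 16 2 11 10 6)(14 18)| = 10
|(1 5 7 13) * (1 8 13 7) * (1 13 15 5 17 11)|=|(1 17 11)(5 13 8 15)|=12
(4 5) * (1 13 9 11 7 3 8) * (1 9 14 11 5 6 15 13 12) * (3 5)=[0, 12, 2, 8, 6, 4, 15, 5, 9, 3, 10, 7, 1, 14, 11, 13]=(1 12)(3 8 9)(4 6 15 13 14 11 7 5)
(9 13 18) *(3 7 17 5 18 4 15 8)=(3 7 17 5 18 9 13 4 15 8)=[0, 1, 2, 7, 15, 18, 6, 17, 3, 13, 10, 11, 12, 4, 14, 8, 16, 5, 9]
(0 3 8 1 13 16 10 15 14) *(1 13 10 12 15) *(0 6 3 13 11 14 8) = (0 13 16 12 15 8 11 14 6 3)(1 10) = [13, 10, 2, 0, 4, 5, 3, 7, 11, 9, 1, 14, 15, 16, 6, 8, 12]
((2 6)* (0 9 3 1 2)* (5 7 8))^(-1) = (0 6 2 1 3 9)(5 8 7)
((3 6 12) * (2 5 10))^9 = (12)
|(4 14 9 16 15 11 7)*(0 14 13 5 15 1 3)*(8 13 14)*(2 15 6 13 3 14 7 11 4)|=|(0 8 3)(1 14 9 16)(2 15 4 7)(5 6 13)|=12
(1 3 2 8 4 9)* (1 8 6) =[0, 3, 6, 2, 9, 5, 1, 7, 4, 8] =(1 3 2 6)(4 9 8)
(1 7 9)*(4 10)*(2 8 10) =(1 7 9)(2 8 10 4) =[0, 7, 8, 3, 2, 5, 6, 9, 10, 1, 4]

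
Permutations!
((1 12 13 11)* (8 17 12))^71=((1 8 17 12 13 11))^71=(1 11 13 12 17 8)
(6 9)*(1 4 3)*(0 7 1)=[7, 4, 2, 0, 3, 5, 9, 1, 8, 6]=(0 7 1 4 3)(6 9)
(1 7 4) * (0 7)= (0 7 4 1)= [7, 0, 2, 3, 1, 5, 6, 4]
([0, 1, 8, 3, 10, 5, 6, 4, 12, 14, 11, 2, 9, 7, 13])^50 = (14)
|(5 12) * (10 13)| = 2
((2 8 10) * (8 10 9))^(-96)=((2 10)(8 9))^(-96)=(10)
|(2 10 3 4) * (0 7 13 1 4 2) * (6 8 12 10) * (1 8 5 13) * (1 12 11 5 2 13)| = |(0 7 12 10 3 13 8 11 5 1 4)(2 6)| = 22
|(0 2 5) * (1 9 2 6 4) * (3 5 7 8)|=10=|(0 6 4 1 9 2 7 8 3 5)|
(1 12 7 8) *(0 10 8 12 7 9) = (0 10 8 1 7 12 9) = [10, 7, 2, 3, 4, 5, 6, 12, 1, 0, 8, 11, 9]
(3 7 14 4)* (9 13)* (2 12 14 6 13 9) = [0, 1, 12, 7, 3, 5, 13, 6, 8, 9, 10, 11, 14, 2, 4] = (2 12 14 4 3 7 6 13)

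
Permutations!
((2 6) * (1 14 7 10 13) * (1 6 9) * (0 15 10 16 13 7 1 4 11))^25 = (0 7 6 4 15 16 2 11 10 13 9)(1 14)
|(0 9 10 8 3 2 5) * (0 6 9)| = 7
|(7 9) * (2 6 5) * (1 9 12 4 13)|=|(1 9 7 12 4 13)(2 6 5)|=6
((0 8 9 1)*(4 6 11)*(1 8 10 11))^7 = (0 10 11 4 6 1)(8 9)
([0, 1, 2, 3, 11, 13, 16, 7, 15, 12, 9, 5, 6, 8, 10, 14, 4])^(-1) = (4 16 6 12 9 10 14 15 8 13 5 11)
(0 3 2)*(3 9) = (0 9 3 2) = [9, 1, 0, 2, 4, 5, 6, 7, 8, 3]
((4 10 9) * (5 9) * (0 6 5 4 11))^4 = (0 11 9 5 6)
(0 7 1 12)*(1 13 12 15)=(0 7 13 12)(1 15)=[7, 15, 2, 3, 4, 5, 6, 13, 8, 9, 10, 11, 0, 12, 14, 1]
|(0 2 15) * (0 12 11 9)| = 6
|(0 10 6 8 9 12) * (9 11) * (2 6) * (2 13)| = 9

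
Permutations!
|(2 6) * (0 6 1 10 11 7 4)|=8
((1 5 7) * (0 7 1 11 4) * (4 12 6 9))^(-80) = ((0 7 11 12 6 9 4)(1 5))^(-80) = (0 6 7 9 11 4 12)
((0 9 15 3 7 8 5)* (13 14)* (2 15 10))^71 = ((0 9 10 2 15 3 7 8 5)(13 14))^71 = (0 5 8 7 3 15 2 10 9)(13 14)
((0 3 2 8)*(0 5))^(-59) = ((0 3 2 8 5))^(-59) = (0 3 2 8 5)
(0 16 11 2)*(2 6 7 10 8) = [16, 1, 0, 3, 4, 5, 7, 10, 2, 9, 8, 6, 12, 13, 14, 15, 11] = (0 16 11 6 7 10 8 2)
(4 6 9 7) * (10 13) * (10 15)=[0, 1, 2, 3, 6, 5, 9, 4, 8, 7, 13, 11, 12, 15, 14, 10]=(4 6 9 7)(10 13 15)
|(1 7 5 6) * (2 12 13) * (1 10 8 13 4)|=|(1 7 5 6 10 8 13 2 12 4)|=10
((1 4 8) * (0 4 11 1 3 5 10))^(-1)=(0 10 5 3 8 4)(1 11)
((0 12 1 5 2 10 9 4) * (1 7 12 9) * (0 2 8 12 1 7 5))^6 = (12)(0 1 7 10 2 4 9)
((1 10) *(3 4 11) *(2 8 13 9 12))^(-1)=((1 10)(2 8 13 9 12)(3 4 11))^(-1)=(1 10)(2 12 9 13 8)(3 11 4)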